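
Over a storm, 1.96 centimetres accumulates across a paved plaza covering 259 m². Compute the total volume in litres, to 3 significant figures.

Depth: 1.96 cm × 10 = 19.6 mm.
1 mm over 1 m² is 1 L, so volume = 19.6 × 259 = 5076.4 L ≈ 5080 L.

5080 litres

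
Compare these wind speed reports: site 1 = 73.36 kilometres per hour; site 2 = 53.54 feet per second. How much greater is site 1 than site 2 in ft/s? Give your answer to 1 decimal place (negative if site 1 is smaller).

13.3 ft/s

site 1: 73.36 km/h = 66.856 ft/s.
Difference: 66.856 − 53.540 = 13.3 ft/s.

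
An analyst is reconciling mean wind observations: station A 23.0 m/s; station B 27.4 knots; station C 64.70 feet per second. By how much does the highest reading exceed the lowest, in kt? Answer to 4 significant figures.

17.31 kt

station A: 23.0 m/s = 44.7084 kt.
station C: 64.70 ft/s = 38.3337 kt.
Spread: 44.7084 − 27.4000 = 17.31 kt.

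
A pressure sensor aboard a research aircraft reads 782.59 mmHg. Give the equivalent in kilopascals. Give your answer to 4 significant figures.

1 mmHg = 0.133322 kPa, so 782.59 × 0.133322 = 104.3 kPa.

104.3 kPa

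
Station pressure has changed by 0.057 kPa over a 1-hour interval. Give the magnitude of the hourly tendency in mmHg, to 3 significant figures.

0.057 kPa / 1 h × 7.50062 mmHg/kPa = 0.428 mmHg/h.

0.428 mmHg per hour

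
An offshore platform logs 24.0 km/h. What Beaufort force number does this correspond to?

Beaufort force 4

24.0 km/h = 6.7 m/s, which is Beaufort 4 (moderate breeze, 5.5–7.9 m/s).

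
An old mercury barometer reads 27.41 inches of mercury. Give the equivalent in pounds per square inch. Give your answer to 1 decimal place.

13.5 psi

1 inHg = 0.491154 psi, so 27.41 × 0.491154 = 13.5 psi.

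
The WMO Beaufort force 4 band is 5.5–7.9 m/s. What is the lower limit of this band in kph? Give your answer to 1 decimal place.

19.8 km/h

5.5–7.9 m/s × 3.6 = 19.8–28.4 km/h.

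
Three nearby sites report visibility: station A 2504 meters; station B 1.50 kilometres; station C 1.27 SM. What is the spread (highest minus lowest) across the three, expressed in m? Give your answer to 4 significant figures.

station B: 1.50 km = 1500.00 m.
station C: 1.27 SM = 2043.87 m.
Spread: 2504.00 − 1500.00 = 1004 m.

1004 m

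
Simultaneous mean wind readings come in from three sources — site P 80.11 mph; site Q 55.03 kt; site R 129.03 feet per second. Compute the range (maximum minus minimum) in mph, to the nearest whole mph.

site Q: 55.03 kt = 63.33 mph.
site R: 129.03 ft/s = 87.98 mph.
Spread: 87.98 − 63.33 = 25 mph.

25 mph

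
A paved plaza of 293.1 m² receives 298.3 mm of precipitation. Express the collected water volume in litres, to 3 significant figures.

1 mm over 1 m² is 1 L, so volume = 298.3 × 293.1 = 87431.73 L ≈ 87400 L.

87400 litres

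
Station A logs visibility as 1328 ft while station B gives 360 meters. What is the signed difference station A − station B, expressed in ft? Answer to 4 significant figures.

station B: 360 m = 1181.102 ft.
Difference: 1328.000 − 1181.102 = 146.9 ft.

146.9 ft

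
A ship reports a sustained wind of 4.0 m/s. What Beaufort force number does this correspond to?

4.0 m/s lies in the Beaufort 3 band (gentle breeze, 3.4–5.4 m/s).

Beaufort force 3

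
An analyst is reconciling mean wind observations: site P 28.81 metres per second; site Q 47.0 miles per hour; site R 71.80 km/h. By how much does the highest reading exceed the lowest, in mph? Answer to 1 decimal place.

19.8 mph

site P: 28.81 m/s = 64.446 mph.
site R: 71.80 km/h = 44.614 mph.
Spread: 64.446 − 44.614 = 19.8 mph.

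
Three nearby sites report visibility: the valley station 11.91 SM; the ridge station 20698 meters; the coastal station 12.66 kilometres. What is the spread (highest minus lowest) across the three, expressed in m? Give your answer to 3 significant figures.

8040 m

the valley station: 11.91 SM = 19167.29 m.
the coastal station: 12.66 km = 12660.00 m.
Spread: 20698.00 − 12660.00 = 8040 m.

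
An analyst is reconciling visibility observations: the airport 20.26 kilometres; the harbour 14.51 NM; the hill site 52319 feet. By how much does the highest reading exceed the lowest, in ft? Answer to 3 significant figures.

35800 ft

the airport: 20.26 km = 66469.82 ft.
the harbour: 14.51 nmi = 88164.44 ft.
Spread: 88164.44 − 52319.00 = 35800 ft.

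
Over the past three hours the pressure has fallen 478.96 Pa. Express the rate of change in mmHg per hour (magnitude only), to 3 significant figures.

478.96 Pa / 3 h × 0.00750062 mmHg/Pa = 1.20 mmHg/h.

1.20 mmHg per hour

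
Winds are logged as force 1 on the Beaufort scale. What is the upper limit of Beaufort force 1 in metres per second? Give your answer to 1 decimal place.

1.5 m/s

Beaufort 1 (light air) spans 0.3–1.5 m/s.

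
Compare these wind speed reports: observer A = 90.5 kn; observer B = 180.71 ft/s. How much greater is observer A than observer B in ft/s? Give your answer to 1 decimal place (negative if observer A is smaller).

observer A: 90.5 kt = 152.747 ft/s.
Difference: 152.747 − 180.710 = -28.0 ft/s.

-28.0 ft/s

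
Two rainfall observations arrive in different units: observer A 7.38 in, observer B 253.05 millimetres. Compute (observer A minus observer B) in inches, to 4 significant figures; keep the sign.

observer B: 253.05 mm = 9.96260 in.
Difference: 7.38000 − 9.96260 = -2.583 in.

-2.583 in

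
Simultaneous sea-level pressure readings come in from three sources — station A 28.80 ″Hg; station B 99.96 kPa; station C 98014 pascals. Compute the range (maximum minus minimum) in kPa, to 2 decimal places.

station A: 28.80 inHg = 97.5280 kPa.
station C: 98014 Pa = 98.0140 kPa.
Spread: 99.9600 − 97.5280 = 2.43 kPa.

2.43 kPa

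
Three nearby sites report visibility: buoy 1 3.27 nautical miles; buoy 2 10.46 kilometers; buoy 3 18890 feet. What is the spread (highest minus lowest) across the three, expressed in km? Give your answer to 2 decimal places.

4.70 km

buoy 1: 3.27 nmi = 6.0560 km.
buoy 3: 18890 ft = 5.7577 km.
Spread: 10.4600 − 5.7577 = 4.70 km.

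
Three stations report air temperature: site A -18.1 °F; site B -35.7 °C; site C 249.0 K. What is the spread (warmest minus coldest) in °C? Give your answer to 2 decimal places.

site A: -18.1 °F = -27.833 °C.
site C: 249.0 K = -24.150 °C.
Spread: (-24.150) − (-35.700) = 11.550 °C.

11.55 °C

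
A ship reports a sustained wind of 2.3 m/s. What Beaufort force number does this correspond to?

Beaufort force 2

2.3 m/s lies in the Beaufort 2 band (light breeze, 1.6–3.3 m/s).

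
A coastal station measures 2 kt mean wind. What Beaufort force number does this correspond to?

Beaufort force 1

2 kt lies in the Beaufort 1 band (light air, 1–3 kt).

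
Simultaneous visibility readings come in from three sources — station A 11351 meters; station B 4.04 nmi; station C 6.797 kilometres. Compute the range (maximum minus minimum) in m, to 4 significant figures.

station B: 4.04 nmi = 7482.08 m.
station C: 6.797 km = 6797.00 m.
Spread: 11351.00 − 6797.00 = 4554 m.

4554 m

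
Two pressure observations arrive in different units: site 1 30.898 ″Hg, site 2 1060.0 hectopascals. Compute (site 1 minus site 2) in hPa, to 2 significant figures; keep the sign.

-14 hPa

site 1: 30.898 inHg = 1046.33 hPa.
Difference: 1046.33 − 1060.00 = -14 hPa.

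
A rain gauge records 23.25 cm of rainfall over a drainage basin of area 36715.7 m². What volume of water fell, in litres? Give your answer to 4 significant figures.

Depth: 23.25 cm × 10 = 232.5 mm.
1 mm over 1 m² is 1 L, so volume = 232.5 × 36715.7 = 8536400.2 L ≈ 8536000 L.

8536000 litres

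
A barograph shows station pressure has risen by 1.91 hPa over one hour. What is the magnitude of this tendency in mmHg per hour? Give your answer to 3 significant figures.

1.43 mmHg per hour

1.91 hPa / 1 h × 0.750062 mmHg/hPa = 1.43 mmHg/h.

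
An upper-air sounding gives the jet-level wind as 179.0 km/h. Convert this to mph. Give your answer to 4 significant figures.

1 km/h = 0.621371 mph, so 179.0 × 0.621371 = 111.2 mph.

111.2 mph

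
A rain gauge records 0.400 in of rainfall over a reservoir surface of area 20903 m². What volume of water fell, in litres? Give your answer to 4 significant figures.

212400 litres

Depth: 0.400 in × 25.4 = 10.16 mm.
1 mm over 1 m² is 1 L, so volume = 10.16 × 20903 = 212374.48 L ≈ 212400 L.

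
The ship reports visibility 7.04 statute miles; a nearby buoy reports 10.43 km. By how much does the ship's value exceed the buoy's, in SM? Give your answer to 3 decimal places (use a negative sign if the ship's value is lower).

0.559 SM

the buoy: 10.43 km = 6.48090 SM.
Difference: 7.04000 − 6.48090 = 0.559 SM.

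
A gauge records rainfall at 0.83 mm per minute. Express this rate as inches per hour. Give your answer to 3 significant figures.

1.96 in/hour

0.83 mm/minute × 0.0393701 in/mm × 60 minute/hour = 1.96 in/hour.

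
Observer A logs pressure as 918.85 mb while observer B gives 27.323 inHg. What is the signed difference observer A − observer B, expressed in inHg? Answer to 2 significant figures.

observer A: 918.85 mb = 27.1336 inHg.
Difference: 27.1336 − 27.3230 = -0.19 inHg.

-0.19 inHg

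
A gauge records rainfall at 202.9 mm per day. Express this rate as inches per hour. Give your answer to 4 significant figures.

0.3328 in/hour

202.9 mm/day × 0.0393701 in/mm × 0.0416667 day/hour = 0.3328 in/hour.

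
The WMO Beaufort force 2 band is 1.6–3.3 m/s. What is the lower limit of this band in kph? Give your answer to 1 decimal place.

1.6–3.3 m/s × 3.6 = 5.8–11.9 km/h.

5.8 km/h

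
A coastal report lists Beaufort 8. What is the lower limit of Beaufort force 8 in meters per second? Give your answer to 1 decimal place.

Beaufort 8 (gale) spans 17.2–20.7 m/s.

17.2 m/s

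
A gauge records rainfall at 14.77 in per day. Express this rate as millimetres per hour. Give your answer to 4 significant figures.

15.63 mm/hour

14.77 in/day × 25.4 mm/in × 0.0416667 day/hour = 15.63 mm/hour.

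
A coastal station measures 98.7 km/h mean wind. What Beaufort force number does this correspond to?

98.7 km/h = 27.4 m/s, which is Beaufort 10 (storm, 24.5–28.4 m/s).

Beaufort force 10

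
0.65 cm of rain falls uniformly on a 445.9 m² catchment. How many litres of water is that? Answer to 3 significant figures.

2900 litres

Depth: 0.65 cm × 10 = 6.5 mm.
1 mm over 1 m² is 1 L, so volume = 6.5 × 445.9 = 2898.35 L ≈ 2900 L.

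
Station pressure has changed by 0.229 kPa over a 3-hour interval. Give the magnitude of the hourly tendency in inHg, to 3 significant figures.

0.0225 inHg per hour

0.229 kPa / 3 h × 0.2953 inHg/kPa = 0.0225 inHg/h.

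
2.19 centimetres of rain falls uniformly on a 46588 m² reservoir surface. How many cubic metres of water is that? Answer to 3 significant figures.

1020 cubic metres

Depth: 2.19 cm × 10 = 21.9 mm.
1 mm over 1 m² is 1 L, so volume = 21.9 × 46588 = 1020277.2 L = 1020 m³.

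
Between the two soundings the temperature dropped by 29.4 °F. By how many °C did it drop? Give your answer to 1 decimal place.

A change of 1 °C equals a change of 1.8 °F: Δ°C = 29.4 × 0.5556 = 16.3 °C.

16.3 °C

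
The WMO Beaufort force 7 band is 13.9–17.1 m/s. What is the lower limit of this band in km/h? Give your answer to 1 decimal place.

13.9–17.1 m/s × 3.6 = 50.0–61.6 km/h.

50.0 km/h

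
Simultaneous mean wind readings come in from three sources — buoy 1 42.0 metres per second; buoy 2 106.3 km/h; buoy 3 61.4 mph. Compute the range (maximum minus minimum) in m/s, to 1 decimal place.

buoy 2: 106.3 km/h = 29.528 m/s.
buoy 3: 61.4 mph = 27.448 m/s.
Spread: 42.000 − 27.448 = 14.6 m/s.

14.6 m/s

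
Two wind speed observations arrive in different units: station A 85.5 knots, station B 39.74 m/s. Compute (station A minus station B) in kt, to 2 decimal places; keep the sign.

station B: 39.74 m/s = 77.2484 kt.
Difference: 85.5000 − 77.2484 = 8.25 kt.

8.25 kt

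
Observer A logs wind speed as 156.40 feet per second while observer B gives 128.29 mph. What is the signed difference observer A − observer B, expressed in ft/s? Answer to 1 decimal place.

observer B: 128.29 mph = 188.159 ft/s.
Difference: 156.400 − 188.159 = -31.8 ft/s.

-31.8 ft/s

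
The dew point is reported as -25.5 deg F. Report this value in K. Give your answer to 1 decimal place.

First to °C: -31.94 °C.
Then to K: 241.2 K.

241.2 K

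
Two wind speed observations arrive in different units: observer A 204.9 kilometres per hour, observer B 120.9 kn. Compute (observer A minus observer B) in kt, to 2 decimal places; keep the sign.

-10.26 kt

observer A: 204.9 km/h = 110.6371 kt.
Difference: 110.6371 − 120.9000 = -10.26 kt.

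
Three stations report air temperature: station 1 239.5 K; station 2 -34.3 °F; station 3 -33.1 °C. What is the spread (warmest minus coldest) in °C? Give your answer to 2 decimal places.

3.73 °C

station 1: 239.5 K = -33.650 °C.
station 2: -34.3 °F = -36.833 °C.
Spread: (-33.100) − (-36.833) = 3.733 °C.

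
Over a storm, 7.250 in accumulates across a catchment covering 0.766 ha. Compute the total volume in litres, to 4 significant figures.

Depth: 7.250 in × 25.4 = 184.15 mm.
Area: 0.766 ha = 7660 m².
1 mm over 1 m² is 1 L, so volume = 184.15 × 7660 = 1410589 L ≈ 1411000 L.

1411000 litres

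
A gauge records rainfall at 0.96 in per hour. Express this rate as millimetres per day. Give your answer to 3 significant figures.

585 mm/day

0.96 in/hour × 25.4 mm/in × 24 hour/day = 585 mm/day.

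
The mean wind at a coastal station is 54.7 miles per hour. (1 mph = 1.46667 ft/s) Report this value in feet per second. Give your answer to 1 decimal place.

1 mph = 1.46667 ft/s, so 54.7 × 1.46667 = 80.2 ft/s.

80.2 ft/s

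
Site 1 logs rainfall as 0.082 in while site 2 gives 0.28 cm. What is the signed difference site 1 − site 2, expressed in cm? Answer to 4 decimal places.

site 1: 0.082 in = 0.208280 cm.
Difference: 0.208280 − 0.280000 = -0.0717 cm.

-0.0717 cm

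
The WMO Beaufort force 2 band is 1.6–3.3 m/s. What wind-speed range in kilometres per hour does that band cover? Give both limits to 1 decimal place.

5.8 to 11.9 km/h

1.6–3.3 m/s × 3.6 = 5.8–11.9 km/h.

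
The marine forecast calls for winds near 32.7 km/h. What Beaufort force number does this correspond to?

Beaufort force 5

32.7 km/h = 9.1 m/s, which is Beaufort 5 (fresh breeze, 8.0–10.7 m/s).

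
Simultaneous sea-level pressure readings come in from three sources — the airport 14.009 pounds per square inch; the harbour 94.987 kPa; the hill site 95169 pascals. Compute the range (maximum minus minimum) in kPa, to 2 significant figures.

the airport: 14.009 psi = 96.589 kPa.
the hill site: 95169 Pa = 95.169 kPa.
Spread: 96.589 − 94.987 = 1.6 kPa.

1.6 kPa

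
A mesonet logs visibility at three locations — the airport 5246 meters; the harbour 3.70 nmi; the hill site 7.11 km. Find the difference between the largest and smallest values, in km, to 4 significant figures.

1.864 km

the airport: 5246 m = 5.24600 km.
the harbour: 3.70 nmi = 6.85240 km.
Spread: 7.11000 − 5.24600 = 1.864 km.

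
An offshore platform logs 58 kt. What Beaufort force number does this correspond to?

Beaufort force 11

58 kt lies in the Beaufort 11 band (violent storm, 56–63 kt).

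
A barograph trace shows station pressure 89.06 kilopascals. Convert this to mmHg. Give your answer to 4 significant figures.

668.0 mmHg

1 kPa = 7.50062 mmHg, so 89.06 × 7.50062 = 668.0 mmHg.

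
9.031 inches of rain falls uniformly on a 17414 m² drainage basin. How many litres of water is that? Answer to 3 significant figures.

3990000 litres

Depth: 9.031 in × 25.4 = 229.3874 mm.
1 mm over 1 m² is 1 L, so volume = 229.3874 × 17414 = 3994552.2 L ≈ 3990000 L.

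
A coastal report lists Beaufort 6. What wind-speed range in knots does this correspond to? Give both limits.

22 to 27 kt

Beaufort 6 (strong breeze) spans 22–27 knots.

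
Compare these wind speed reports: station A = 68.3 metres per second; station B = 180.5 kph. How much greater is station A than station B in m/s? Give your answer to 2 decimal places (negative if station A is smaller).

18.16 m/s

station B: 180.5 km/h = 50.1389 m/s.
Difference: 68.3000 − 50.1389 = 18.16 m/s.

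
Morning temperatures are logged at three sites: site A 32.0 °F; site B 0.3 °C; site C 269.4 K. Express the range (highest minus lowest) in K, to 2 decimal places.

4.05 K

site A: 32.0 °F = 0.000 °C.
site C: 269.4 K = -3.750 °C.
Spread: 0.300 − (-3.750) = 4.050 °C.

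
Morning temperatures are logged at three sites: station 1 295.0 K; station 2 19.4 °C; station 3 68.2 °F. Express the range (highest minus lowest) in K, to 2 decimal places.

station 1: 295.0 K = 21.850 °C.
station 3: 68.2 °F = 20.111 °C.
Spread: 21.850 − 19.400 = 2.450 °C.

2.45 K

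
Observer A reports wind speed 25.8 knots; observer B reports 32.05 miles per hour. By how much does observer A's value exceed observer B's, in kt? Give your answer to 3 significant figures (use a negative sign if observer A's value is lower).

-2.05 kt

observer B: 32.05 mph = 27.8507 kt.
Difference: 25.8000 − 27.8507 = -2.05 kt.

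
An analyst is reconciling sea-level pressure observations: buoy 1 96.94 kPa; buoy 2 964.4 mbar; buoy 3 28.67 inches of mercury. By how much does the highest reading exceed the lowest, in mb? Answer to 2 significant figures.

6.5 mb

buoy 1: 96.94 kPa = 969.400 mb.
buoy 3: 28.67 inHg = 970.878 mb.
Spread: 970.878 − 964.400 = 6.5 mb.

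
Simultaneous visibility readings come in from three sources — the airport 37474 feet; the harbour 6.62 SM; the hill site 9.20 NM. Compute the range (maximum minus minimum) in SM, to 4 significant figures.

the airport: 37474 ft = 7.09735 SM.
the hill site: 9.20 nmi = 10.58717 SM.
Spread: 10.58717 − 6.62000 = 3.967 SM.

3.967 SM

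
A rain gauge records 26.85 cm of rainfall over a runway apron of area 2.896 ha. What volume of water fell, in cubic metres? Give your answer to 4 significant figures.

7776 cubic metres

Depth: 26.85 cm × 10 = 268.5 mm.
Area: 2.896 ha = 28960 m².
1 mm over 1 m² is 1 L, so volume = 268.5 × 28960 = 7775760 L = 7776 m³.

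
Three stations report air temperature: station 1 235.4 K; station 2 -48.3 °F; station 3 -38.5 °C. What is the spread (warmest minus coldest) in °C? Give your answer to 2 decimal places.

6.86 °C

station 1: 235.4 K = -37.750 °C.
station 2: -48.3 °F = -44.611 °C.
Spread: (-37.750) − (-44.611) = 6.861 °C.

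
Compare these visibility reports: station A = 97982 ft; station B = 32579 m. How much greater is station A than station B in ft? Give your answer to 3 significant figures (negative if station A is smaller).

-8900 ft

station B: 32579 m = 106886.48 ft.
Difference: 97982.00 − 106886.48 = -8900 ft.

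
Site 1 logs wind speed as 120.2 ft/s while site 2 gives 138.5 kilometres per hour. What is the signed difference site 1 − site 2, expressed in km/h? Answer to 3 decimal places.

-6.607 km/h

site 1: 120.2 ft/s = 131.89306 km/h.
Difference: 131.89306 − 138.50000 = -6.607 km/h.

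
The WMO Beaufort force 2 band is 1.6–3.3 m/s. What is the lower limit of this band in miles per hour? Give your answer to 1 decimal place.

1.6–3.3 m/s × 2.237 = 3.6–7.4 mph.

3.6 mph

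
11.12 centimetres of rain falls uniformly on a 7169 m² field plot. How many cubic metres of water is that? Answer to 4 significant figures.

797.2 cubic metres

Depth: 11.12 cm × 10 = 111.2 mm.
1 mm over 1 m² is 1 L, so volume = 111.2 × 7169 = 797192.8 L = 797.2 m³.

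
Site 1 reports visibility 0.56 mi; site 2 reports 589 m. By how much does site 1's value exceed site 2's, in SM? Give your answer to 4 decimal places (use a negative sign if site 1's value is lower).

site 2: 589 m = 0.365988 SM.
Difference: 0.560000 − 0.365988 = 0.1940 SM.

0.1940 SM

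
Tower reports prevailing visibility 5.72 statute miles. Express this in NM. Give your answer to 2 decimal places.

1 SM = 0.868976 nmi, so 5.72 × 0.868976 = 4.97 nmi.

4.97 nmi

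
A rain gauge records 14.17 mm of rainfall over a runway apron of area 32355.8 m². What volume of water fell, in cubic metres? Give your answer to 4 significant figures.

1 mm over 1 m² is 1 L, so volume = 14.17 × 32355.8 = 458481.69 L = 458.5 m³.

458.5 cubic metres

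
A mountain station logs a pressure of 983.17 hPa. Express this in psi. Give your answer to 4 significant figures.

1 hPa = 0.0145038 psi, so 983.17 × 0.0145038 = 14.26 psi.

14.26 psi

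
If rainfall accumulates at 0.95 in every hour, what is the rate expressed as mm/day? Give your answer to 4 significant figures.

579.1 mm/day

0.95 in/hour × 25.4 mm/in × 24 hour/day = 579.1 mm/day.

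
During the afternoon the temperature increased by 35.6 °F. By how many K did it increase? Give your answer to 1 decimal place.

19.8 K

A change of 1 °C equals a change of 1.8 °F: ΔK = 35.6 × 0.5556 = 19.8 K.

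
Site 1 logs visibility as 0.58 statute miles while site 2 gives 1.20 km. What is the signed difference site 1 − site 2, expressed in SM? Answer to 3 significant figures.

-0.166 SM

site 2: 1.20 km = 0.74565 SM.
Difference: 0.58000 − 0.74565 = -0.166 SM.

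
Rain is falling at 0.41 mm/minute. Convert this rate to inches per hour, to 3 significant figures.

0.969 in/hour

0.41 mm/minute × 0.0393701 in/mm × 60 minute/hour = 0.969 in/hour.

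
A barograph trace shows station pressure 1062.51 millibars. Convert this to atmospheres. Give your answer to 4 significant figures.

1.049 atm

1 mb = 0.000986923 atm, so 1062.51 × 0.000986923 = 1.049 atm.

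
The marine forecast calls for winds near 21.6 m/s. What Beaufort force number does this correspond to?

Beaufort force 9

21.6 m/s lies in the Beaufort 9 band (strong gale, 20.8–24.4 m/s).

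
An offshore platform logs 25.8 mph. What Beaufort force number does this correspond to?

Beaufort force 6

25.8 mph = 11.5 m/s, which is Beaufort 6 (strong breeze, 10.8–13.8 m/s).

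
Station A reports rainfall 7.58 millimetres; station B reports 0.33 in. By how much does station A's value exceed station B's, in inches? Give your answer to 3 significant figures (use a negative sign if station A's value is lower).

station A: 7.58 mm = 0.298425 in.
Difference: 0.298425 − 0.330000 = -0.0316 in.

-0.0316 in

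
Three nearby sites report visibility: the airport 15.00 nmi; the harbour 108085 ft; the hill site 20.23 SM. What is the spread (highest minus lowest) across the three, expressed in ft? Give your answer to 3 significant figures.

16900 ft

the airport: 15.00 nmi = 91141.73 ft.
the hill site: 20.23 SM = 106814.40 ft.
Spread: 108085.00 − 91141.73 = 16900 ft.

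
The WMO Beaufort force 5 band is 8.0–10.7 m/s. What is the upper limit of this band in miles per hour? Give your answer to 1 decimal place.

23.9 mph

8.0–10.7 m/s × 2.237 = 17.9–23.9 mph.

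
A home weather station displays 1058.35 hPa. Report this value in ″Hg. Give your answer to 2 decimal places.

1 hPa = 0.02953 inHg, so 1058.35 × 0.02953 = 31.25 inHg.

31.25 inHg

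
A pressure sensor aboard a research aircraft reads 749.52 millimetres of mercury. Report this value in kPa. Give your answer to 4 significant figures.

99.93 kPa

1 mmHg = 0.133322 kPa, so 749.52 × 0.133322 = 99.93 kPa.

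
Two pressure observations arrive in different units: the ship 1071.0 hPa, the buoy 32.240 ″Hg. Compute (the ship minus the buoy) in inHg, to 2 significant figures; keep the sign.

-0.61 inHg

the ship: 1071.0 hPa = 31.6266 inHg.
Difference: 31.6266 − 32.2400 = -0.61 inHg.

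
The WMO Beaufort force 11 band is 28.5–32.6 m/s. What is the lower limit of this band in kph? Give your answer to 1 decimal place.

102.6 km/h

28.5–32.6 m/s × 3.6 = 102.6–117.4 km/h.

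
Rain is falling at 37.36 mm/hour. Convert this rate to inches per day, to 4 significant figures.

35.30 in/day

37.36 mm/hour × 0.0393701 in/mm × 24 hour/day = 35.30 in/day.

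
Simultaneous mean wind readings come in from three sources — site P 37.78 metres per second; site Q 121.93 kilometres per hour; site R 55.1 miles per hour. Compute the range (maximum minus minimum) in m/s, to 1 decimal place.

site Q: 121.93 km/h = 33.869 m/s.
site R: 55.1 mph = 24.632 m/s.
Spread: 37.780 − 24.632 = 13.1 m/s.

13.1 m/s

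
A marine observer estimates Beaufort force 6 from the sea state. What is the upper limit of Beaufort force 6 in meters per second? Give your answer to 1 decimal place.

Beaufort 6 (strong breeze) spans 10.8–13.8 m/s.

13.8 m/s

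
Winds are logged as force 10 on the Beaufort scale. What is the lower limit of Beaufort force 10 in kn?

Beaufort 10 (storm) spans 48–55 knots.

48 kt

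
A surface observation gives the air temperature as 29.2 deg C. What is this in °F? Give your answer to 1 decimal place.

84.6 °F

°F = °C × 9/5 + 32 = 29.2 × 1.8 + 32 = 84.6 °F.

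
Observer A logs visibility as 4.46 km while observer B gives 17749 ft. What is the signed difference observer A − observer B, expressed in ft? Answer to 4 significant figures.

-3116 ft

observer A: 4.46 km = 14632.55 ft.
Difference: 14632.55 − 17749.00 = -3116 ft.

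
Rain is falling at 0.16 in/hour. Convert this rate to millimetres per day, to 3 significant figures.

97.5 mm/day

0.16 in/hour × 25.4 mm/in × 24 hour/day = 97.5 mm/day.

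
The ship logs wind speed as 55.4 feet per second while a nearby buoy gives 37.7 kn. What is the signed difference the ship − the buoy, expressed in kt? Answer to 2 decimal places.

-4.88 kt

the ship: 55.4 ft/s = 32.8236 kt.
Difference: 32.8236 − 37.7000 = -4.88 kt.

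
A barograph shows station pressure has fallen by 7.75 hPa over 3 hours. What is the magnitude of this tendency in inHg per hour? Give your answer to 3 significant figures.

0.0763 inHg per hour

7.75 hPa / 3 h × 0.02953 inHg/hPa = 0.0763 inHg/h.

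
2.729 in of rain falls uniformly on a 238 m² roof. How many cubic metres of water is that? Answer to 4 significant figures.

16.50 cubic metres

Depth: 2.729 in × 25.4 = 69.3166 mm.
1 mm over 1 m² is 1 L, so volume = 69.3166 × 238 = 16497.351 L = 16.50 m³.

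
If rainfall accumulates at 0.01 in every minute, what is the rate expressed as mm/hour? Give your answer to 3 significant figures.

0.01 in/minute × 25.4 mm/in × 60 minute/hour = 15.2 mm/hour.

15.2 mm/hour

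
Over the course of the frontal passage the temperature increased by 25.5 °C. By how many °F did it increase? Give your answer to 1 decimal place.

A change of 1 °C equals a change of 1.8 °F: Δ°F = 25.5 × 1.8 = 45.9 °F.

45.9 °F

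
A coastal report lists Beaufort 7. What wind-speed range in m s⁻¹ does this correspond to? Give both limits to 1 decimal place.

Beaufort 7 (near gale) spans 13.9–17.1 m/s.

13.9 to 17.1 m/s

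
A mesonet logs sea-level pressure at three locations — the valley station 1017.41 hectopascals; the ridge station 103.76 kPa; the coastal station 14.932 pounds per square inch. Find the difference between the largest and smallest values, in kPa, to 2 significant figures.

2.0 kPa

the valley station: 1017.41 hPa = 101.741 kPa.
the coastal station: 14.932 psi = 102.953 kPa.
Spread: 103.760 − 101.741 = 2.0 kPa.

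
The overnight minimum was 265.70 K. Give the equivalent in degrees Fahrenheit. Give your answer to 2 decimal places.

First to °C: -7.45 °C.
Then to °F: 18.59 °F.

18.59 °F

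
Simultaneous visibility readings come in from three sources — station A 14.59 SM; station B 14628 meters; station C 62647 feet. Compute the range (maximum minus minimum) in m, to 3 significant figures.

station A: 14.59 SM = 23480.33 m.
station C: 62647 ft = 19094.81 m.
Spread: 23480.33 − 14628.00 = 8850 m.

8850 m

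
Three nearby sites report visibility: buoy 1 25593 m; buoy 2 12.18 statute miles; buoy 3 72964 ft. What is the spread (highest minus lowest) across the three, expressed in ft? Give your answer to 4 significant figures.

buoy 1: 25593 m = 83966.54 ft.
buoy 2: 12.18 SM = 64310.40 ft.
Spread: 83966.54 − 64310.40 = 19660 ft.

19660 ft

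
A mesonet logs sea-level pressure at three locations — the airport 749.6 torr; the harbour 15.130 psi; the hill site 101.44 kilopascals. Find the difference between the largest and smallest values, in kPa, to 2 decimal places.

4.38 kPa

the airport: 749.6 mmHg = 99.9385 kPa.
the harbour: 15.130 psi = 104.3177 kPa.
Spread: 104.3177 − 99.9385 = 4.38 kPa.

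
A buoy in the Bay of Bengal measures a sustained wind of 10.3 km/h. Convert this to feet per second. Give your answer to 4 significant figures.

1 km/h = 0.911344 ft/s, so 10.3 × 0.911344 = 9.387 ft/s.

9.387 ft/s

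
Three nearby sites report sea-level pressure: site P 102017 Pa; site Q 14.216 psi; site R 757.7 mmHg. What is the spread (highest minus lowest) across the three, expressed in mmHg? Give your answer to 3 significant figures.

site P: 102017 Pa = 765.190 mmHg.
site Q: 14.216 psi = 735.179 mmHg.
Spread: 765.190 − 735.179 = 30.0 mmHg.

30.0 mmHg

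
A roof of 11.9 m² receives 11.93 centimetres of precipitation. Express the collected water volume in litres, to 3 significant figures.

1420 litres

Depth: 11.93 cm × 10 = 119.3 mm.
1 mm over 1 m² is 1 L, so volume = 119.3 × 11.9 = 1419.67 L ≈ 1420 L.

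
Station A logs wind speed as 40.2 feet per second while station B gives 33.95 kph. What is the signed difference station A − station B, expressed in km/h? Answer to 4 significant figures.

10.16 km/h

station A: 40.2 ft/s = 44.1107 km/h.
Difference: 44.1107 − 33.9500 = 10.16 km/h.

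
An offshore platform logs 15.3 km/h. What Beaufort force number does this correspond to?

15.3 km/h = 4.2 m/s, which is Beaufort 3 (gentle breeze, 3.4–5.4 m/s).

Beaufort force 3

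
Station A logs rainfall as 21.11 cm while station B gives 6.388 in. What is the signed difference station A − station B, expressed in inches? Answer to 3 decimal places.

1.923 in

station A: 21.11 cm = 8.31102 in.
Difference: 8.31102 − 6.38800 = 1.923 in.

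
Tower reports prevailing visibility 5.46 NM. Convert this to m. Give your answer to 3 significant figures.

1 nmi = 1852 m, so 5.46 × 1852 = 10100 m.

10100 m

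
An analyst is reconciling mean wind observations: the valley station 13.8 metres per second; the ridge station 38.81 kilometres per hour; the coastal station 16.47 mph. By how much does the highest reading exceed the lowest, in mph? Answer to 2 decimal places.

14.40 mph

the valley station: 13.8 m/s = 30.8697 mph.
the ridge station: 38.81 km/h = 24.1154 mph.
Spread: 30.8697 − 16.4700 = 14.40 mph.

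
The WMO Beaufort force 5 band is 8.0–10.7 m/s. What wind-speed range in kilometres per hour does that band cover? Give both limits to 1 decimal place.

8.0–10.7 m/s × 3.6 = 28.8–38.5 km/h.

28.8 to 38.5 km/h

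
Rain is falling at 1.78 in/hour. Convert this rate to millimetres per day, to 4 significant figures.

1.78 in/hour × 25.4 mm/in × 24 hour/day = 1085 mm/day.

1085 mm/day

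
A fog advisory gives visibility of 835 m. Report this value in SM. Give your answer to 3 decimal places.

1 m = 0.000621371 SM, so 835 × 0.000621371 = 0.519 SM.

0.519 SM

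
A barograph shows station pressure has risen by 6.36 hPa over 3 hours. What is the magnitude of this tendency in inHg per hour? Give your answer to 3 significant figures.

6.36 hPa / 3 h × 0.02953 inHg/hPa = 0.0626 inHg/h.

0.0626 inHg per hour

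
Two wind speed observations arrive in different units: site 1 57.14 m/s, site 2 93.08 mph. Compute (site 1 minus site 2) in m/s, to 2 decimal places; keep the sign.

site 2: 93.08 mph = 41.6105 m/s.
Difference: 57.1400 − 41.6105 = 15.53 m/s.

15.53 m/s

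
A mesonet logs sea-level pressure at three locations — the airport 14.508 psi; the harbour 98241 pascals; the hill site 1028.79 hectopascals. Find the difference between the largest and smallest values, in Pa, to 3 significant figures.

the airport: 14.508 psi = 100029.14 Pa.
the hill site: 1028.79 hPa = 102879.00 Pa.
Spread: 102879.00 − 98241.00 = 4640 Pa.

4640 Pa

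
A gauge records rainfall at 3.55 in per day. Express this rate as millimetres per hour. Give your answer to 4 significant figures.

3.757 mm/hour

3.55 in/day × 25.4 mm/in × 0.0416667 day/hour = 3.757 mm/hour.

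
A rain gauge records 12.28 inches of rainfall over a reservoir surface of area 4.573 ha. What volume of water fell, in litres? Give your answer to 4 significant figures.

Depth: 12.28 in × 25.4 = 311.912 mm.
Area: 4.573 ha = 45730 m².
1 mm over 1 m² is 1 L, so volume = 311.912 × 45730 = 14263736 L ≈ 14260000 L.

14260000 litres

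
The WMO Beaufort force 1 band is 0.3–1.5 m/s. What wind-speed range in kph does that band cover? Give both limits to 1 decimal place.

0.3–1.5 m/s × 3.6 = 1.1–5.4 km/h.

1.1 to 5.4 km/h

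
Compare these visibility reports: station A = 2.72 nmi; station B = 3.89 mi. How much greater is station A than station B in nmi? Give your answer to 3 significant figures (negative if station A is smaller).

station B: 3.89 SM = 3.38032 nmi.
Difference: 2.72000 − 3.38032 = -0.660 nmi.

-0.660 nmi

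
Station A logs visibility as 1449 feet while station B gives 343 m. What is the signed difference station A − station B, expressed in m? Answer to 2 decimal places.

station A: 1449 ft = 441.6552 m.
Difference: 441.6552 − 343.0000 = 98.66 m.

98.66 m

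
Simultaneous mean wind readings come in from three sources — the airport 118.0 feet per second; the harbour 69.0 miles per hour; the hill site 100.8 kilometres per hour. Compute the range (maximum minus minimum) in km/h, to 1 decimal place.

the airport: 118.0 ft/s = 129.479 km/h.
the harbour: 69.0 mph = 111.045 km/h.
Spread: 129.479 − 100.800 = 28.7 km/h.

28.7 km/h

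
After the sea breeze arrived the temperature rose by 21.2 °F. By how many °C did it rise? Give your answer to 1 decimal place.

11.8 °C

Converting a difference, only the 9/5 scale factor applies: Δ°C = 21.2 × 0.5556 = 11.8 °C.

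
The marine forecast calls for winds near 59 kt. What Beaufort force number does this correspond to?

Beaufort force 11

59 kt lies in the Beaufort 11 band (violent storm, 56–63 kt).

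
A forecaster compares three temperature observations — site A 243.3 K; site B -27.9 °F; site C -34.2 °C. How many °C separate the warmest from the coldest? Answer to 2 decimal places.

site A: 243.3 K = -29.850 °C.
site B: -27.9 °F = -33.278 °C.
Spread: (-29.850) − (-34.200) = 4.350 °C.

4.35 °C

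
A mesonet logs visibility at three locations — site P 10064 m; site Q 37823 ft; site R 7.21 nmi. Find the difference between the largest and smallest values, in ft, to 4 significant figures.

10790 ft

site P: 10064 m = 33018.37 ft.
site R: 7.21 nmi = 43808.79 ft.
Spread: 43808.79 − 33018.37 = 10790 ft.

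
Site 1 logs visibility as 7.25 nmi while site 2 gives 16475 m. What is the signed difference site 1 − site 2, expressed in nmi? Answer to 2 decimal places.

-1.65 nmi

site 2: 16475 m = 8.8958 nmi.
Difference: 7.2500 − 8.8958 = -1.65 nmi.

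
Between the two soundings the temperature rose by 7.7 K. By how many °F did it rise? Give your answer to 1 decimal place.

Converting a difference, only the 9/5 scale factor applies: Δ°F = 7.7 × 1.8 = 13.9 °F.

13.9 °F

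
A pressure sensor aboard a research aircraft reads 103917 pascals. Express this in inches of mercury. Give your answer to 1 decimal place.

30.7 inHg

1 Pa = 0.0002953 inHg, so 103917 × 0.0002953 = 30.7 inHg.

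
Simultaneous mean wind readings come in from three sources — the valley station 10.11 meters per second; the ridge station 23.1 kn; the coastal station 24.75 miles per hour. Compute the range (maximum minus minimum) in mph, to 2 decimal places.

the valley station: 10.11 m/s = 22.6154 mph.
the ridge station: 23.1 kt = 26.5830 mph.
Spread: 26.5830 − 22.6154 = 3.97 mph.

3.97 mph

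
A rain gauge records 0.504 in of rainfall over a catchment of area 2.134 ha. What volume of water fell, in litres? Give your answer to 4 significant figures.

Depth: 0.504 in × 25.4 = 12.8016 mm.
Area: 2.134 ha = 21340 m².
1 mm over 1 m² is 1 L, so volume = 12.8016 × 21340 = 273186.14 L ≈ 273200 L.

273200 litres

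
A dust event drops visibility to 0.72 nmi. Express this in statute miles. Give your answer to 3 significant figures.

1 nmi = 1.15078 SM, so 0.72 × 1.15078 = 0.829 SM.

0.829 SM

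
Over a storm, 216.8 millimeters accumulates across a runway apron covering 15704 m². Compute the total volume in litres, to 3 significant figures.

1 mm over 1 m² is 1 L, so volume = 216.8 × 15704 = 3404627.2 L ≈ 3400000 L.

3400000 litres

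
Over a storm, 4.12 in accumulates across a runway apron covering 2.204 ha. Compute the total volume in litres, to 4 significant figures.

2306000 litres

Depth: 4.12 in × 25.4 = 104.648 mm.
Area: 2.204 ha = 22040 m².
1 mm over 1 m² is 1 L, so volume = 104.648 × 22040 = 2306441.9 L ≈ 2306000 L.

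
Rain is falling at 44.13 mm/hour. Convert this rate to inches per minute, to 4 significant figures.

0.02896 in/minute

44.13 mm/hour × 0.0393701 in/mm × 0.0166667 hour/minute = 0.02896 in/minute.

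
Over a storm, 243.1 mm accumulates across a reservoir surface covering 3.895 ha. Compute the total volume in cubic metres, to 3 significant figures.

9470 cubic metres

Area: 3.895 ha = 38950 m².
1 mm over 1 m² is 1 L, so volume = 243.1 × 38950 = 9468745 L = 9470 m³.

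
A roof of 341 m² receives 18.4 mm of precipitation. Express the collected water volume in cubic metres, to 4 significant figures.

1 mm over 1 m² is 1 L, so volume = 18.4 × 341 = 6274.4 L = 6.274 m³.

6.274 cubic metres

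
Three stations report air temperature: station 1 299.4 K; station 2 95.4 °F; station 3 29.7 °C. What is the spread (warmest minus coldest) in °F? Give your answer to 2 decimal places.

16.15 °F

station 1: 299.4 K = 26.250 °C.
station 2: 95.4 °F = 35.222 °C.
Spread: 35.222 − 26.250 = 8.972 °C = 16.15 °F.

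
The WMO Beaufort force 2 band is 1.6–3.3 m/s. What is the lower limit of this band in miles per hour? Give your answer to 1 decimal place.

1.6–3.3 m/s × 2.237 = 3.6–7.4 mph.

3.6 mph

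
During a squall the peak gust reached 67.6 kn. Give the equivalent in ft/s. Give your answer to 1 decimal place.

1 kt = 1.68781 ft/s, so 67.6 × 1.68781 = 114.1 ft/s.

114.1 ft/s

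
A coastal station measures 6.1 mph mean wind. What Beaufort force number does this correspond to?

6.1 mph = 2.7 m/s, which is Beaufort 2 (light breeze, 1.6–3.3 m/s).

Beaufort force 2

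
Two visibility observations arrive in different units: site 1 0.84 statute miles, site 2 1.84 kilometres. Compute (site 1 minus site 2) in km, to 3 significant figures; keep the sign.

-0.488 km

site 1: 0.84 SM = 1.35185 km.
Difference: 1.35185 − 1.84000 = -0.488 km.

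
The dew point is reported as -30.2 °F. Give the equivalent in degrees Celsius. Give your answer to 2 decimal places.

-34.56 °C

°C = (°F − 32) × 5/9 = (-30.2 − 32) / 1.8 = -34.56 °C.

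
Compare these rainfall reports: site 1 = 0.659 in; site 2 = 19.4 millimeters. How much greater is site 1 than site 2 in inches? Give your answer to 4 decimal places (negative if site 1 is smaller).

-0.1048 in

site 2: 19.4 mm = 0.763780 in.
Difference: 0.659000 − 0.763780 = -0.1048 in.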